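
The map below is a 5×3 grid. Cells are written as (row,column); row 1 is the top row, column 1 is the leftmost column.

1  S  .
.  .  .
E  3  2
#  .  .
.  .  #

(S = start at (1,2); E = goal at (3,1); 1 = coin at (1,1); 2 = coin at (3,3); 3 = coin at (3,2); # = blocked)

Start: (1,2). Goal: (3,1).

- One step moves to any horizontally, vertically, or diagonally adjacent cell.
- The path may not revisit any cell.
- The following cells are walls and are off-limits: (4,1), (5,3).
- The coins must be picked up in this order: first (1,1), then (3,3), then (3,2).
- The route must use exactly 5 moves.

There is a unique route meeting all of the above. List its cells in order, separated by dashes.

The waypoints must appear in the order (1,1), (3,3), (3,2), with no cell reused.
Route from (1,2): left to (1,1), 2× down-right (reaching (3,3)), 2× left (reaching (3,1)) — 5 moves in all.
Check: order respected (1 at step 1, 2 at step 3, 3 at step 4); 5 moves as required.

(1,2) - (1,1) - (2,2) - (3,3) - (3,2) - (3,1)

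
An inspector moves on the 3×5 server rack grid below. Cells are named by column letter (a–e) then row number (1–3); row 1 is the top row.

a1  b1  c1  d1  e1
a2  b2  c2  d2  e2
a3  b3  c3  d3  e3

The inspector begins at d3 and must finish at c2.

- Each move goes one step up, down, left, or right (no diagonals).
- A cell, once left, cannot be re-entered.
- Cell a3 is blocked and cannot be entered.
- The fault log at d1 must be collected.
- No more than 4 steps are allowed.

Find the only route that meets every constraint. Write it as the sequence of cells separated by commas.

Any route must reach d1 and still end at c2 within 4 moves, so the order of the required stops is forced.
Route from d3: 2× up (reaching d1), left to c1, down to c2 — 4 moves in all.
Check: all required cells visited; 4 ≤ 4 moves.

d3, d2, d1, c1, c2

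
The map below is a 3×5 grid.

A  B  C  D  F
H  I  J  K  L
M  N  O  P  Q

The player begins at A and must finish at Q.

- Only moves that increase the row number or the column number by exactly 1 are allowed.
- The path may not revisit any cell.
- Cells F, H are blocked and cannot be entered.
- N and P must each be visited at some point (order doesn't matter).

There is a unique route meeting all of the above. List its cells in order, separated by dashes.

A - B - I - N - O - P - Q

Moves only go right or down, so the column and row indices never decrease.
Route from A: right to B, 2× down (reaching N), 3× right (reaching Q) — 6 moves in all.
Check: all required cells visited.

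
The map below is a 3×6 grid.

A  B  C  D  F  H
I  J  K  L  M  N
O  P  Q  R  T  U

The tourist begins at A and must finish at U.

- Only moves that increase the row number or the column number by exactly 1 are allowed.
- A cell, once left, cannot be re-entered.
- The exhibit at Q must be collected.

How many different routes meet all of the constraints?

A right/down-only route from A to U makes exactly 2 down-moves and 5 right-moves in some order.
With no other constraints that would be C(7,2) = 21 routes.
Split at Q and multiply the segment counts: A→Q: 6; Q→U: 1; product = 6.
That gives 6 routes.

6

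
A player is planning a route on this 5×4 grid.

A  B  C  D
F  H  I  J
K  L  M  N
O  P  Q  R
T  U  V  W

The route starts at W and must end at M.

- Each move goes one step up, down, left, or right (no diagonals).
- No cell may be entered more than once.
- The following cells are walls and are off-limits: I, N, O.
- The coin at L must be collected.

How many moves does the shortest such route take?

5

Any route passes through L somewhere between W and M. Summing Manhattan distances along the two legs (W → L → M) gives a lower bound of 4 + 1 = 5 moves.
A route of 5 moves achieves this: W → R → Q → P → L → M.
Since 5 matches the lower bound, it is optimal.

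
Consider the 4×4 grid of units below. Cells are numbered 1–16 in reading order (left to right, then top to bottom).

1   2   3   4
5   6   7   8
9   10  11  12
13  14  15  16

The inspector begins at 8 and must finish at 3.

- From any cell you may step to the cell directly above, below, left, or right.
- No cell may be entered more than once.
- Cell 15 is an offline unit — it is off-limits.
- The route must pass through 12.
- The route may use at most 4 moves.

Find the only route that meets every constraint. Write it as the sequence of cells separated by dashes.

The budget equals the shortest possible length, so every move has to be on a shortest route through the required cells.
Route from 8: down to 12, left to 11, 2× up (reaching 3) — 4 moves in all.
Check: all required cells visited; 4 ≤ 4 moves.

8 - 12 - 11 - 7 - 3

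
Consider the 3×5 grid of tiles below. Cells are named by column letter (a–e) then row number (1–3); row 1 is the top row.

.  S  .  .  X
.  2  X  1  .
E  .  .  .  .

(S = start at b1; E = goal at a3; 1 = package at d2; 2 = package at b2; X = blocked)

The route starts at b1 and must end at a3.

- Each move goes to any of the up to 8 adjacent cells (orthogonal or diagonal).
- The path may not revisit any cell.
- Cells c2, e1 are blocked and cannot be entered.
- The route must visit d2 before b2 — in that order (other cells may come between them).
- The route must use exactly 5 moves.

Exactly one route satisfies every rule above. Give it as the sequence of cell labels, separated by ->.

b1 -> c1 -> d2 -> c3 -> b2 -> a3

The waypoints must appear in the order d2, b2, with no cell reused.
Route from b1: right to c1, down-right to d2, down-left to c3, up-left to b2, down-left to a3 — 5 moves in all.
Check: order respected (1 at step 2, 2 at step 4); 5 moves as required.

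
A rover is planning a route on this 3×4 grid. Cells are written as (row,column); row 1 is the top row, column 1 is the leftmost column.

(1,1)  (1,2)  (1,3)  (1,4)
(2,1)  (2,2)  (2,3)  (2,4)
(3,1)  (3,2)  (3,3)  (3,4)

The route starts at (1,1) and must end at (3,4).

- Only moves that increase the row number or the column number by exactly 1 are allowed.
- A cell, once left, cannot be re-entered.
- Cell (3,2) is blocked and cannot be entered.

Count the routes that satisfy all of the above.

A right/down-only route from (1,1) to (3,4) makes exactly 2 down-moves and 3 right-moves in some order.
With no other constraints that would be C(5,2) = 10 routes.
Subtract routes through each blocked cell (inclusion–exclusion for overlaps): − through (3,2): 3 → 7.
That gives 7 routes.

7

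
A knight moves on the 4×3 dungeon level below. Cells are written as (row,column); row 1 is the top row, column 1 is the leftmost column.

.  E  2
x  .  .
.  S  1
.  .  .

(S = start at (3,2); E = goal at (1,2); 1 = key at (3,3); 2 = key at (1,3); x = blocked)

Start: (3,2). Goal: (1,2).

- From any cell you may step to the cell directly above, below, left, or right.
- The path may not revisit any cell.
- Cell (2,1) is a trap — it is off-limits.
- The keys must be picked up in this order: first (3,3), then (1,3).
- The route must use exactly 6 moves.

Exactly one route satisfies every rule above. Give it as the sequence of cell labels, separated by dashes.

The waypoints must appear in the order (3,3), (1,3), with no cell reused.
Route from (3,2): down 1 to (4,2), right 1 to (4,3), up 3 to (1,3), left 1 to (1,2) — 6 moves in all.
Check: order respected (1 at step 3, 2 at step 5); 6 moves as required.

(3,2) - (4,2) - (4,3) - (3,3) - (2,3) - (1,3) - (1,2)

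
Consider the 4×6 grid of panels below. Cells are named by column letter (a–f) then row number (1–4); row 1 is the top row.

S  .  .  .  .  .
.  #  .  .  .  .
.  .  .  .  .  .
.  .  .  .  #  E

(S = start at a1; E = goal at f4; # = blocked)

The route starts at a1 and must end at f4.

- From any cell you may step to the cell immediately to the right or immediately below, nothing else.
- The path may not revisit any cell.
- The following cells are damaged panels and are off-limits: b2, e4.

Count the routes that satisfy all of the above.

A right/down-only route from a1 to f4 makes exactly 3 down-moves and 5 right-moves in some order.
With no other constraints that would be C(8,3) = 56 routes.
Subtract routes through each blocked cell (inclusion–exclusion for overlaps): − through b2: 30 − through e4: 35 + through b2&e4: 20 → 11.
That gives 11 routes.

11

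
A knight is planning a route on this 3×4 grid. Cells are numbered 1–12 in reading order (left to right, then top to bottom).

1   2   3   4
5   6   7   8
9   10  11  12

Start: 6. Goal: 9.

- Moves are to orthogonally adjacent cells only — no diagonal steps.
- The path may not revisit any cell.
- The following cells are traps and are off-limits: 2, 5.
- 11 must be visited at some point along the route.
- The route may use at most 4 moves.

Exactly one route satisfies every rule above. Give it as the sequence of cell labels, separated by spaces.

6 7 11 10 9

Any route must reach 11 and still end at 9 within 4 moves, so the order of the required stops is forced.
Route from 6: right to 7, down to 11, 2× left (reaching 9) — 4 moves in all.
Check: all required cells visited; 4 ≤ 4 moves.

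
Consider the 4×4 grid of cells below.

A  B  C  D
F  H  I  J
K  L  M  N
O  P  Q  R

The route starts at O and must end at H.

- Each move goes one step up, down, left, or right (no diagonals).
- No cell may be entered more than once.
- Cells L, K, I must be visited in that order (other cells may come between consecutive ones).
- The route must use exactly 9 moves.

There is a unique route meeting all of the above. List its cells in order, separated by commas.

The waypoints must appear in the order L, K, I, with no cell reused.
Route from O: right to P, up to L, left to K, 2× up (reaching A), 2× right (reaching C), down to I, left to H — 9 moves in all.
Check: order respected (L at step 2, K at step 3, I at step 8); 9 moves as required.

O, P, L, K, F, A, B, C, I, H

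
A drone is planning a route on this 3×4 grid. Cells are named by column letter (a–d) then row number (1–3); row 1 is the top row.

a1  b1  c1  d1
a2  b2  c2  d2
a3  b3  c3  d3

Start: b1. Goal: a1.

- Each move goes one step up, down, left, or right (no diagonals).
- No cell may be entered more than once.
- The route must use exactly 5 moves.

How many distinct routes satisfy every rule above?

Need simple routes of exactly 5 moves from b1 to a1 (Manhattan distance 1, so 2 moves are spent on a detour and 2 undoing it).
Enumerating: b1 b2 b3 a3 a2 a1 | b1 c1 c2 b2 a2 a1.
That gives 2 routes.

2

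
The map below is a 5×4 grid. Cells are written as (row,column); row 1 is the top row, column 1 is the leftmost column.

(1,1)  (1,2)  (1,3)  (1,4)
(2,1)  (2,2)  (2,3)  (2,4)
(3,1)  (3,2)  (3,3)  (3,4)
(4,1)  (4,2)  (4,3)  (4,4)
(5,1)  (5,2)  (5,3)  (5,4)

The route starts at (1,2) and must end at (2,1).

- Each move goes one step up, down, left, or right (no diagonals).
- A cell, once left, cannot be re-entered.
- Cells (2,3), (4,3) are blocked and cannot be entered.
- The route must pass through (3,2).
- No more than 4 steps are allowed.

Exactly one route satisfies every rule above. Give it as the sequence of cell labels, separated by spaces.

Any route must reach (3,2) and still end at (2,1) within 4 moves, so the order of the required stops is forced.
Route from (1,2): 2× down (reaching (3,2)), left to (3,1), up to (2,1) — 4 moves in all.
Check: all required cells visited; 4 ≤ 4 moves.

(1,2) (2,2) (3,2) (3,1) (2,1)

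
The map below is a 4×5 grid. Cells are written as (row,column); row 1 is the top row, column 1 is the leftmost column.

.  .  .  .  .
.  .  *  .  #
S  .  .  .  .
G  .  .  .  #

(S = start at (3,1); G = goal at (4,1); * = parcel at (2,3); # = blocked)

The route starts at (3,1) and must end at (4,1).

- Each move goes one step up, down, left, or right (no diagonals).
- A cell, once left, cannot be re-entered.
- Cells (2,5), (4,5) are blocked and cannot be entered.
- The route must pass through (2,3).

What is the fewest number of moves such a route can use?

7

Any route passes through (2,3) somewhere between (3,1) and (4,1). Summing Manhattan distances along the two legs ((3,1) → (2,3) → (4,1)) gives a lower bound of 3 + 4 = 7 moves.
A route of 7 moves achieves this: (3,1) → (2,1) → (2,2) → (2,3) → (3,3) → (4,3) → (4,2) → (4,1).
Since 7 matches the lower bound, it is optimal.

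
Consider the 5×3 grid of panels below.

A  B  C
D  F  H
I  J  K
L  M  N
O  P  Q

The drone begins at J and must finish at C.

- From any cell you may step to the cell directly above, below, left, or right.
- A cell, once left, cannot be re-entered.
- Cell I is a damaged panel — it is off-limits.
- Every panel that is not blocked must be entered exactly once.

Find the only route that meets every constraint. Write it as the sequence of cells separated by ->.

J -> M -> L -> O -> P -> Q -> N -> K -> H -> F -> D -> A -> B -> C

Need to visit all 14 open cells exactly once, starting at J and ending at C.
Route from J: down 1 to M, left 1 to L, down 1 to O, right 2 to Q, up 3 to H, left 2 to D, up 1 to A, right 2 to C — 13 moves in all.
Check: all 14 open cells covered.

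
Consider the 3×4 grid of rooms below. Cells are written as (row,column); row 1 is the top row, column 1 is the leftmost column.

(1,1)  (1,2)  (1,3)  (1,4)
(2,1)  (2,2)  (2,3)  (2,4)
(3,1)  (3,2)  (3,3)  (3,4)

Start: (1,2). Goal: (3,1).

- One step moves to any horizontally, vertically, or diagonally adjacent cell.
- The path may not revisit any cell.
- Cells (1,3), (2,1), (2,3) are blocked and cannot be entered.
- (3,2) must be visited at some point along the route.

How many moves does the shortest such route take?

Any route passes through (3,2) somewhere between (1,2) and (3,1). Summing Chebyshev distances along the two legs ((1,2) → (3,2) → (3,1)) gives a lower bound of 2 + 1 = 3 moves.
A route of 3 moves achieves this: (1,2) → (2,2) → (3,2) → (3,1).
Since 3 matches the lower bound, it is optimal.

3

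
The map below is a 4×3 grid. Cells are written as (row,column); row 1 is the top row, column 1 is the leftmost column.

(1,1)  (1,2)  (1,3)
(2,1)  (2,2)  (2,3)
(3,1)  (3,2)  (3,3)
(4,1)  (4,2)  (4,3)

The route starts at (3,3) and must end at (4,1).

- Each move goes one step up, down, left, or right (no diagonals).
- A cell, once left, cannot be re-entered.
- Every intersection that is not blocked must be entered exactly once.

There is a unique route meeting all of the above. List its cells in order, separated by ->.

(3,3) -> (4,3) -> (4,2) -> (3,2) -> (2,2) -> (2,3) -> (1,3) -> (1,2) -> (1,1) -> (2,1) -> (3,1) -> (4,1)

Need to visit all 12 open cells exactly once, starting at (3,3) and ending at (4,1).
Cell (4,3) has only two open neighbours ((3,3) and (4,2)), so the path must pass straight through it: one of those is the cell it's entered from and the other is where it exits.
Route from (3,3): down to (4,3), left to (4,2), 2× up (reaching (2,2)), right to (2,3), up to (1,3), 2× left (reaching (1,1)), 3× down (reaching (4,1)) — 11 moves in all.
Check: all 12 open cells covered.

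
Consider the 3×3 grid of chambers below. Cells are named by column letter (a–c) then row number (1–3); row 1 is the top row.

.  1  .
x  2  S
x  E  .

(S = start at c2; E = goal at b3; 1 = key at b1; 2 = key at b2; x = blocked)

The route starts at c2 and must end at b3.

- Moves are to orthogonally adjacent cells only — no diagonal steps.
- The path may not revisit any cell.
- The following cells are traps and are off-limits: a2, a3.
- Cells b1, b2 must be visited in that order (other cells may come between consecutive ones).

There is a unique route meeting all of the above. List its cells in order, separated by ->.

The waypoints must appear in the order b1, b2, with no cell reused.
Route from c2: up 1 to c1, left 1 to b1, down 2 to b3 — 4 moves in all.
Check: order respected (1 at step 2, 2 at step 3).

c2 -> c1 -> b1 -> b2 -> b3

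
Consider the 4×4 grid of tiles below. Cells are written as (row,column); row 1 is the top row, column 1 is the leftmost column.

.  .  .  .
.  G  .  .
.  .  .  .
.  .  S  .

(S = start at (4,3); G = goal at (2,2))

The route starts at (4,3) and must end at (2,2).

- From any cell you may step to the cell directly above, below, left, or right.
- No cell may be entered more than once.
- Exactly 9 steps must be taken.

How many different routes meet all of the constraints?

23

Need simple routes of exactly 9 moves from (4,3) to (2,2) (Manhattan distance 3, so 3 moves are spent on a detour and 3 undoing it).
Branch systematically from the start, pruning whenever the remaining move budget drops below the Manhattan distance to (2,2) or differs from it in parity. Grouping the completions by first move — via (3,3): 6; via (4,2): 9; via (4,4): 8 — and summing: 6 + 9 + 8 = 23.
That gives 23 routes.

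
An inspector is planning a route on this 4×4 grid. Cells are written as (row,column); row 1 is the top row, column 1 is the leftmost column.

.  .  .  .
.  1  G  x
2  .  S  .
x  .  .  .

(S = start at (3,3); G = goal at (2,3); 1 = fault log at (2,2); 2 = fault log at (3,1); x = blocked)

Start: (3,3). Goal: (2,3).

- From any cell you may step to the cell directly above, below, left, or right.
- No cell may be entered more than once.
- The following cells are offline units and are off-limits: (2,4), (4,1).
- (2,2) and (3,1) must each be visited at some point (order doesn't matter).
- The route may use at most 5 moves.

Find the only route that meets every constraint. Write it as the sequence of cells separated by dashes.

(3,3) - (3,2) - (3,1) - (2,1) - (2,2) - (2,3)

The 5-move cap with required stops at (2,2), (3,1) leaves no slack for detours.
Route from (3,3): 2× left (reaching (3,1)), up to (2,1), 2× right (reaching (2,3)) — 5 moves in all.
Check: all required cells visited; 5 ≤ 5 moves.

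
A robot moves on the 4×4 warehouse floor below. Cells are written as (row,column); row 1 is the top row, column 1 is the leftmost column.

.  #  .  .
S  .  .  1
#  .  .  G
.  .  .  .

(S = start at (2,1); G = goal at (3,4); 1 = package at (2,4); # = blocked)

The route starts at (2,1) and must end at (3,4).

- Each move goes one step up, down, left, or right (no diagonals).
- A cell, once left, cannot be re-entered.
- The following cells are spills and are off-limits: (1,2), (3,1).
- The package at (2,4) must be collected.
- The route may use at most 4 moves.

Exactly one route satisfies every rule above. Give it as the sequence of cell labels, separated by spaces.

(2,1) (2,2) (2,3) (2,4) (3,4)

The 4-move cap with required stops at (2,4) leaves no slack for detours.
Route from (2,1): 3× right (reaching (2,4)), down to (3,4) — 4 moves in all.
Check: all required cells visited; 4 ≤ 4 moves.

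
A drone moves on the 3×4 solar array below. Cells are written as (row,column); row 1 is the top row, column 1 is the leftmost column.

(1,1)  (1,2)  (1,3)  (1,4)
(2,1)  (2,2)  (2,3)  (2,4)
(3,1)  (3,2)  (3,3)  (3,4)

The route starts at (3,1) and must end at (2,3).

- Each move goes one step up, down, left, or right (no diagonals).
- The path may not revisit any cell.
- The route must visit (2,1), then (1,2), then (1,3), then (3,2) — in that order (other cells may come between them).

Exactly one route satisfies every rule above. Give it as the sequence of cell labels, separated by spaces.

The waypoints must appear in the order (2,1), (1,2), (1,3), (3,2), with no cell reused.
Route from (3,1): up 2 to (1,1), right 3 to (1,4), down 2 to (3,4), left 2 to (3,2), up 1 to (2,2), right 1 to (2,3) — 11 moves in all.
Check: order respected ((2,1) at step 1, (1,2) at step 3, (1,3) at step 4, (3,2) at step 9).

(3,1) (2,1) (1,1) (1,2) (1,3) (1,4) (2,4) (3,4) (3,3) (3,2) (2,2) (2,3)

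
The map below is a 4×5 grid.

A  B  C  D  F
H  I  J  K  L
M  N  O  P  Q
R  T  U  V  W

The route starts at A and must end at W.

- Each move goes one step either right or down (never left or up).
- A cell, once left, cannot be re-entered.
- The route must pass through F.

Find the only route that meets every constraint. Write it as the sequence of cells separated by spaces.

Moves only go right or down, so the column and row indices never decrease.
Route from A: right 4 to F, down 3 to W — 7 moves in all.
Check: all required cells visited.

A B C D F L Q W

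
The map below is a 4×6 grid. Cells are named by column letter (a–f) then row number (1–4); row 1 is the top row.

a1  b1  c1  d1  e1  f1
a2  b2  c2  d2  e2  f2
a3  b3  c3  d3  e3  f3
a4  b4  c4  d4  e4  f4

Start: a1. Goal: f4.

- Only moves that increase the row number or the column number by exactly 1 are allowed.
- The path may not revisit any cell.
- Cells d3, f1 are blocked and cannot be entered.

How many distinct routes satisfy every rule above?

25

A right/down-only route from a1 to f4 makes exactly 3 down-moves and 5 right-moves in some order.
With no other constraints that would be C(8,3) = 56 routes.
Subtract routes through each blocked cell (inclusion–exclusion for overlaps): − through f1: 1 − through d3: 30 → 25.
That gives 25 routes.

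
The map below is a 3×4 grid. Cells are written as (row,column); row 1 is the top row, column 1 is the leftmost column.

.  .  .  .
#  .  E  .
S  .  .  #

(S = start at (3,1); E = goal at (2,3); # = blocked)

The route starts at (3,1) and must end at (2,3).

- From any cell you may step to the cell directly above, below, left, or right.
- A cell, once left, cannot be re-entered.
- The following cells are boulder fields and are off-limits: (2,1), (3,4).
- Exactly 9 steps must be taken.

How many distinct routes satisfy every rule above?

0

Need simple routes of exactly 9 moves from (3,1) to (2,3) (Manhattan distance 3, so 3 moves are spent on a detour and 3 undoing it).
No route satisfies every constraint, so the count is 0.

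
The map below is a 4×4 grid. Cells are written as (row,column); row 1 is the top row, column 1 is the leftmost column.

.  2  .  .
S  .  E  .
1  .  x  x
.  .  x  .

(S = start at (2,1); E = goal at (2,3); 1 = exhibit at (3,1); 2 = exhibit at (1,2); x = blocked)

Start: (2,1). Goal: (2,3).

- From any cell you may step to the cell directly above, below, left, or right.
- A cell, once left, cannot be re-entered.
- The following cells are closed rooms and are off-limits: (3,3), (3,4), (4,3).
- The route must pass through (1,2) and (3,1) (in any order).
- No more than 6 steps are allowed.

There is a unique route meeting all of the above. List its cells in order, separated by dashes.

The budget equals the shortest possible length, so every move has to be on a shortest route through the required cells.
Route from (2,1): down 1 to (3,1), right 1 to (3,2), up 2 to (1,2), right 1 to (1,3), down 1 to (2,3) — 6 moves in all.
Check: all required cells visited; 6 ≤ 6 moves.

(2,1) - (3,1) - (3,2) - (2,2) - (1,2) - (1,3) - (2,3)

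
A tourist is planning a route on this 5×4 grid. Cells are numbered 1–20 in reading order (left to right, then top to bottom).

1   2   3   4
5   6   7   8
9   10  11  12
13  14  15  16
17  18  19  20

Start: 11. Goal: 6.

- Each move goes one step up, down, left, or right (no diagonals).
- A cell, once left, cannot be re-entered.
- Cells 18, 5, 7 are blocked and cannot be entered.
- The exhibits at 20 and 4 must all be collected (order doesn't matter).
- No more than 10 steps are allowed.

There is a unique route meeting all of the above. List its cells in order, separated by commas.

Any route must reach 20 and 4 and still end at 6 within 10 moves, so the order of the required stops is forced.
Route from 11: down 2 to 19, right 1 to 20, up 4 to 4, left 2 to 2, down 1 to 6 — 10 moves in all.
Check: all required cells visited; 10 ≤ 10 moves.

11, 15, 19, 20, 16, 12, 8, 4, 3, 2, 6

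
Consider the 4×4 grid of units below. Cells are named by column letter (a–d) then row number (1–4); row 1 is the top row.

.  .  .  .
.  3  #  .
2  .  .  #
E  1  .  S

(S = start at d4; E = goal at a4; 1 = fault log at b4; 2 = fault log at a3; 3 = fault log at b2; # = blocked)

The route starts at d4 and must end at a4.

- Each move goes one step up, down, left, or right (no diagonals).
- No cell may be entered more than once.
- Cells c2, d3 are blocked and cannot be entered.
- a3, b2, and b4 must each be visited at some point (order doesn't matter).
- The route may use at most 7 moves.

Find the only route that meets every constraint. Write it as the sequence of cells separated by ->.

The budget equals the shortest possible length, so every move has to be on a shortest route through the required cells.
Route from d4: 2× left (reaching b4), 2× up (reaching b2), left to a2, 2× down (reaching a4) — 7 moves in all.
Check: all required cells visited; 7 ≤ 7 moves.

d4 -> c4 -> b4 -> b3 -> b2 -> a2 -> a3 -> a4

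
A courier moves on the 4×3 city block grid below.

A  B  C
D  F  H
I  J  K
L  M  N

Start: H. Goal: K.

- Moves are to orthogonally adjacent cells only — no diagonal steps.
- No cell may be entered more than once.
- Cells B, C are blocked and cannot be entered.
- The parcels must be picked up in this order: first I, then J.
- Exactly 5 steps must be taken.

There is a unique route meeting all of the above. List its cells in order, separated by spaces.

The waypoints must appear in the order I, J, with no cell reused.
Route from H: left 2 to D, down 1 to I, right 2 to K — 5 moves in all.
Check: order respected (I at step 3, J at step 4); 5 moves as required.

H F D I J K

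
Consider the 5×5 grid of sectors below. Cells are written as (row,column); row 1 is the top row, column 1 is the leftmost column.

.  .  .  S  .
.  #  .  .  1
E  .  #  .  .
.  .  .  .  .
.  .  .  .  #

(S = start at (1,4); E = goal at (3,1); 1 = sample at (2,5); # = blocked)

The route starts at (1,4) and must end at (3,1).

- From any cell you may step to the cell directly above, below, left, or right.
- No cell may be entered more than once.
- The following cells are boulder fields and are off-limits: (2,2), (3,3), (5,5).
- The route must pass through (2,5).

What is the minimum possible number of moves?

Any route passes through (2,5) somewhere between (1,4) and (3,1). Summing Manhattan distances along the two legs ((1,4) → (2,5) → (3,1)) gives a lower bound of 2 + 5 = 7 moves.
That bound ignores the blocked cells. Measuring each leg by the fewest moves that actually steer around them ((1,4)→(2,5): 2; (2,5)→(3,1): 7) raises the lower bound to 9.
A route of 9 moves exists: (1,4) → (2,4) → (2,5) → (3,5) → (4,5) → (4,4) → (4,3) → (4,2) → (3,2) → (3,1).
Since 9 matches that lower bound, it is optimal.

9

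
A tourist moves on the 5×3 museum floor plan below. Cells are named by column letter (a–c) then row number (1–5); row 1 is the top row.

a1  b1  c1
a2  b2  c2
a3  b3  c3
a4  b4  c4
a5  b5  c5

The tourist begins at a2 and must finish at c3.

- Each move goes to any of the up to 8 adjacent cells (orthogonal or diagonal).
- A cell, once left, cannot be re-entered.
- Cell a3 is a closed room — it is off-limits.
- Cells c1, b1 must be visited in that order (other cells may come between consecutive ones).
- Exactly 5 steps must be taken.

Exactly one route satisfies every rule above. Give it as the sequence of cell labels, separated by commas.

The waypoints must appear in the order c1, b1, with no cell reused.
Route from a2: right to b2, up-right to c1, left to b1, down-right to c2, down to c3 — 5 moves in all.
Check: order respected (c1 at step 2, b1 at step 3); 5 moves as required.

a2, b2, c1, b1, c2, c3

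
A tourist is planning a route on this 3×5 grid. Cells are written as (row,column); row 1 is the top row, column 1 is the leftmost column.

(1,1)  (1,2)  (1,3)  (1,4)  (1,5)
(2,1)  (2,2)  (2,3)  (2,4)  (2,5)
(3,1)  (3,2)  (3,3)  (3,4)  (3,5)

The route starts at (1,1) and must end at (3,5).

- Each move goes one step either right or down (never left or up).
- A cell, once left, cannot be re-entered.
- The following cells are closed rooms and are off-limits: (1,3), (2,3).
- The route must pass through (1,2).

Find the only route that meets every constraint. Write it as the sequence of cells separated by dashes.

Moves only go right or down, so the column and row indices never decrease.
Route from (1,1): right to (1,2), 2× down (reaching (3,2)), 3× right (reaching (3,5)) — 6 moves in all.
Check: all required cells visited.

(1,1) - (1,2) - (2,2) - (3,2) - (3,3) - (3,4) - (3,5)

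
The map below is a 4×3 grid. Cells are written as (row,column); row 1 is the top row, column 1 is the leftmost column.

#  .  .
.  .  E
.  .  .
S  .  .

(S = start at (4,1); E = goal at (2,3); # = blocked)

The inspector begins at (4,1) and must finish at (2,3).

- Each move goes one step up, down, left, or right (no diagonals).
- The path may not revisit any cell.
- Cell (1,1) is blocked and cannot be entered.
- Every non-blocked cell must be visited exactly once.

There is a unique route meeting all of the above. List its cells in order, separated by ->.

(4,1) -> (4,2) -> (4,3) -> (3,3) -> (3,2) -> (3,1) -> (2,1) -> (2,2) -> (1,2) -> (1,3) -> (2,3)

Need to visit all 11 open cells exactly once, starting at (4,1) and ending at (2,3).
Cell (1,3) has only two open neighbours ((2,3) and (1,2)), so the path must pass straight through it: one of those is the cell it's entered from and the other is where it exits.
Route from (4,1): 2× right (reaching (4,3)), up to (3,3), 2× left (reaching (3,1)), up to (2,1), right to (2,2), up to (1,2), right to (1,3), down to (2,3) — 10 moves in all.
Check: all 11 open cells covered.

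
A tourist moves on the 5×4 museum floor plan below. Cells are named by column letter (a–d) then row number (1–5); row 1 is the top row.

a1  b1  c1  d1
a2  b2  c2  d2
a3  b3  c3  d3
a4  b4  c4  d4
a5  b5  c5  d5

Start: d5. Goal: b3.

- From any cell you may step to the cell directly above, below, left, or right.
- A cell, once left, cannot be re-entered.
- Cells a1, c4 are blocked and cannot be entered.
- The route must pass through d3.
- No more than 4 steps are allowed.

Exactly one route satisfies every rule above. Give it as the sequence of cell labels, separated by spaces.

d5 d4 d3 c3 b3

The budget equals the shortest possible length, so every move has to be on a shortest route through the required cells.
Route from d5: up 2 to d3, left 2 to b3 — 4 moves in all.
Check: all required cells visited; 4 ≤ 4 moves.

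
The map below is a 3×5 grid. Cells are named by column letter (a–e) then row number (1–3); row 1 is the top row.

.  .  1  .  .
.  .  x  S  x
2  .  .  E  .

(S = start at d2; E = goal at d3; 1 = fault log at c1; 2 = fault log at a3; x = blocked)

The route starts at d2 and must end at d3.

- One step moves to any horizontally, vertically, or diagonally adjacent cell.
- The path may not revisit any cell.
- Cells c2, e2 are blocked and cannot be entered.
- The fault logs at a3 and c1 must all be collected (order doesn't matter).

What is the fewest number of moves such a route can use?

6

Any route passes through a3 and c1 in some order between d2 and d3. Summing Chebyshev distances along each leg and taking the cheapest ordering (d2 → c1 → a3 → d3) gives a lower bound of 1 + 2 + 3 = 6 moves.
A route of 6 moves achieves this: d2 → c1 → b2 → a3 → b3 → c3 → d3.
Since 6 matches the lower bound, it is optimal.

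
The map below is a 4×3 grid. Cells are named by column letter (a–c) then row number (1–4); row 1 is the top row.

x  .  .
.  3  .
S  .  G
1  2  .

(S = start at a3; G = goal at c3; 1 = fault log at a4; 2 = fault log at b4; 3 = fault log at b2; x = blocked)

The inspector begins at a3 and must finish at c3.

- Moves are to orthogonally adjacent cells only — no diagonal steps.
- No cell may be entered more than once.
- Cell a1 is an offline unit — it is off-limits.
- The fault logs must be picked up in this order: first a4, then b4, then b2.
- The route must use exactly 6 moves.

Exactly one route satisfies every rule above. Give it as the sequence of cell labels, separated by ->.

a3 -> a4 -> b4 -> b3 -> b2 -> c2 -> c3

The waypoints must appear in the order a4, b4, b2, with no cell reused.
Route from a3: down 1 to a4, right 1 to b4, up 2 to b2, right 1 to c2, down 1 to c3 — 6 moves in all.
Check: order respected (1 at step 1, 2 at step 2, 3 at step 4); 6 moves as required.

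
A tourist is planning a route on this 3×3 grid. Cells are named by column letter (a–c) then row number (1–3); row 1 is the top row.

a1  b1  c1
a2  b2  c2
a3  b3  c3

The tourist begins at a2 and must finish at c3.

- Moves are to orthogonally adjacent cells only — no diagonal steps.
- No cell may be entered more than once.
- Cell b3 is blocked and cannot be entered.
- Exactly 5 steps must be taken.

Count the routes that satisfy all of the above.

3

Need simple routes of exactly 5 moves from a2 to c3 (Manhattan distance 3, so 1 moves are spent on a detour and 1 undoing it).
Enumerating: a2 a1 b1 b2 c2 c3 | a2 a1 b1 c1 c2 c3 | a2 b2 b1 c1 c2 c3.
That gives 3 routes.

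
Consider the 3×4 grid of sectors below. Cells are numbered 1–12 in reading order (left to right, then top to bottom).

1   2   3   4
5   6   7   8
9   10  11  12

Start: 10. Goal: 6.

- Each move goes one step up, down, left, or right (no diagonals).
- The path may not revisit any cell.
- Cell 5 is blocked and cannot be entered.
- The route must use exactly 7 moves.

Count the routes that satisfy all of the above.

4

Need simple routes of exactly 7 moves from 10 to 6 (Manhattan distance 1, so 3 moves are spent on a detour and 3 undoing it).
Enumerating: 10 11 7 8 4 3 2 6 | 10 11 12 8 4 3 7 6 | 10 11 12 8 4 3 2 6 | 10 11 12 8 7 3 2 6.
That gives 4 routes.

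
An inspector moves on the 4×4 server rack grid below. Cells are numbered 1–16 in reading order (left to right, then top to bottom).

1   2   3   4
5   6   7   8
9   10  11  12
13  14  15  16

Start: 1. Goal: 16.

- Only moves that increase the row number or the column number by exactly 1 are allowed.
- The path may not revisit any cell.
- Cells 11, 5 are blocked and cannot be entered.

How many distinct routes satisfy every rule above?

4

A right/down-only route from 1 to 16 makes exactly 3 down-moves and 3 right-moves in some order.
With no other constraints that would be C(6,3) = 20 routes.
Subtract routes through each blocked cell (inclusion–exclusion for overlaps): − through 5: 10 − through 11: 12 + through 5&11: 6 → 4.
That gives 4 routes.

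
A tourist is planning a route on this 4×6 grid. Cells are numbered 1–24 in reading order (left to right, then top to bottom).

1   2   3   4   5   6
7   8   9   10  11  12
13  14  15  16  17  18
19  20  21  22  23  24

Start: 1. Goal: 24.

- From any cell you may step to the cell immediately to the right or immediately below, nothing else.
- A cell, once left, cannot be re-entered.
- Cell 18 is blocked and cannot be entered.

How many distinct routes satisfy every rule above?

35

A right/down-only route from 1 to 24 makes exactly 3 down-moves and 5 right-moves in some order.
With no other constraints that would be C(8,3) = 56 routes.
Subtract routes through each blocked cell (inclusion–exclusion for overlaps): − through 18: 21 → 35.
That gives 35 routes.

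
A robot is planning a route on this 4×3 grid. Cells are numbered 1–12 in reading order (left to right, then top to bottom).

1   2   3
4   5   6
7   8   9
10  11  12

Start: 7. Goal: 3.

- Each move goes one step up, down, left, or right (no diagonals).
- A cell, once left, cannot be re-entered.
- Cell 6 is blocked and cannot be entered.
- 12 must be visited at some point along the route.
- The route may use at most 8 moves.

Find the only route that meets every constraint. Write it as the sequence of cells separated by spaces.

7 10 11 12 9 8 5 2 3

The budget equals the shortest possible length, so every move has to be on a shortest route through the required cells.
Route from 7: down 1 to 10, right 2 to 12, up 1 to 9, left 1 to 8, up 2 to 2, right 1 to 3 — 8 moves in all.
Check: all required cells visited; 8 ≤ 8 moves.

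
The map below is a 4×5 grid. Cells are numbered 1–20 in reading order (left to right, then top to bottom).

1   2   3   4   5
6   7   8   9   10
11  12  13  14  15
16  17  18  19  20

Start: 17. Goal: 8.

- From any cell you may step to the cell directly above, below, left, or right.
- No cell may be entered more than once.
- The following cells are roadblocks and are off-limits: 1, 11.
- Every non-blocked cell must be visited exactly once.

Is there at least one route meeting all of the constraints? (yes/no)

no

Cell 6 has only one open neighbour but is neither the start nor the goal, so a Hamiltonian route would have to both enter and leave it through the same neighbour — impossible without revisiting.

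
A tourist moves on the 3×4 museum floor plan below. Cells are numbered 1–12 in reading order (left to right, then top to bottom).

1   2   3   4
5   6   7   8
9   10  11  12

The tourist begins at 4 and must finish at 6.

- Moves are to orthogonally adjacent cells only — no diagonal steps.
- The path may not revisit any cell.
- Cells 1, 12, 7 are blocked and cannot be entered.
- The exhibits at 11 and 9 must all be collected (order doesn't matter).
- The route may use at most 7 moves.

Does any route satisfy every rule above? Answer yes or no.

11 must be visited but has only one open neighbour (10), and it is neither the start nor the goal — the route would have to enter and leave through 10, re-entering it.

no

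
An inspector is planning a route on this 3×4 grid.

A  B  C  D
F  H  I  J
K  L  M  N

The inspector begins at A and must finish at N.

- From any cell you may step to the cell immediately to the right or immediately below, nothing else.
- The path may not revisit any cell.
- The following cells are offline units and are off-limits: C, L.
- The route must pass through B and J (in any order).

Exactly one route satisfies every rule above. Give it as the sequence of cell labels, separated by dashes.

A - B - H - I - J - N

Moves only go right or down, so the column and row indices never decrease.
Route from A: right to B, down to H, 2× right (reaching J), down to N — 5 moves in all.
Check: all required cells visited.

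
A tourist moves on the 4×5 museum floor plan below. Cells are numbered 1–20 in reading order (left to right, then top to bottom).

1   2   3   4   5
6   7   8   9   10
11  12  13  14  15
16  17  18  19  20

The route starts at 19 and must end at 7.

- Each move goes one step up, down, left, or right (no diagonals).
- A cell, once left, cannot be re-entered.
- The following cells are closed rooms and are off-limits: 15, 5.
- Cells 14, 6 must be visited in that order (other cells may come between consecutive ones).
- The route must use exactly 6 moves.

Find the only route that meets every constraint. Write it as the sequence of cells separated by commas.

The waypoints must appear in the order 14, 6, with no cell reused.
Route from 19: up to 14, 3× left (reaching 11), up to 6, right to 7 — 6 moves in all.
Check: order respected (14 at step 1, 6 at step 5); 6 moves as required.

19, 14, 13, 12, 11, 6, 7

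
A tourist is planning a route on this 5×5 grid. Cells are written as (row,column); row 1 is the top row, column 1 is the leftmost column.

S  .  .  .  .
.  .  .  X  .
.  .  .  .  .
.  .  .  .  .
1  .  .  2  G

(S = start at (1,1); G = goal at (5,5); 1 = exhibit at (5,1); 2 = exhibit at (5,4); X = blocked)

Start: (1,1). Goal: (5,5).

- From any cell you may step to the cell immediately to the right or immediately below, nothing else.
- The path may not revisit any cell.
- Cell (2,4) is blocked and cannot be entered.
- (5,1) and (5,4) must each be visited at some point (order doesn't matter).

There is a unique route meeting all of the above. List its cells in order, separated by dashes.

Moves only go right or down, so the column and row indices never decrease.
Route from (1,1): down 4 to (5,1), right 4 to (5,5) — 8 moves in all.
Check: all required cells visited.

(1,1) - (2,1) - (3,1) - (4,1) - (5,1) - (5,2) - (5,3) - (5,4) - (5,5)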